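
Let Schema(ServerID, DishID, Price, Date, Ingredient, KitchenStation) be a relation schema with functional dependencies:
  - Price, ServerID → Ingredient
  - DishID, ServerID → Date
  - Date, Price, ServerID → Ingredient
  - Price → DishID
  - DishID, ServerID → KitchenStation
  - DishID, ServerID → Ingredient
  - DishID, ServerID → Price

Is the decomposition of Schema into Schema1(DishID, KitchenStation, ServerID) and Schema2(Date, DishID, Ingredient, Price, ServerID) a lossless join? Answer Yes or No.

Yes

The shared attributes are {DishID, ServerID} and {DishID, ServerID}⁺ = {Date, DishID, Ingredient, KitchenStation, Price, ServerID}.
Schema1 is contained in that closure, so Schema1 ∩ Schema2 → Schema1 holds and the join is lossless.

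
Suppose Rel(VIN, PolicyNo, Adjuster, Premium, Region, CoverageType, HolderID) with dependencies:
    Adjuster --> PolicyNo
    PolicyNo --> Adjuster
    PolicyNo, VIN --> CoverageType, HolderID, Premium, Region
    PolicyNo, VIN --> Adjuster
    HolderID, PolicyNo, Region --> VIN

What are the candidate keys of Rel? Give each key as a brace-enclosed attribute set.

{Adjuster, HolderID, Region}, {Adjuster, VIN}, {HolderID, PolicyNo, Region}, {PolicyNo, VIN}

{Adjuster, VIN} is a candidate key since {Adjuster, VIN}⁺ = {Adjuster, CoverageType, HolderID, PolicyNo, Premium, Region, VIN} covers every attribute.
{PolicyNo, VIN} is a candidate key since {PolicyNo, VIN}⁺ = {Adjuster, CoverageType, HolderID, PolicyNo, Premium, Region, VIN} covers every attribute.
{Adjuster, HolderID, Region} is a candidate key since {Adjuster, HolderID, Region}⁺ = {Adjuster, CoverageType, HolderID, PolicyNo, Premium, Region, VIN} covers every attribute.
{HolderID, PolicyNo, Region} is a candidate key since {HolderID, PolicyNo, Region}⁺ = {Adjuster, CoverageType, HolderID, PolicyNo, Premium, Region, VIN} covers every attribute.
Any other superkey properly contains one of these, so there are no further candidate keys.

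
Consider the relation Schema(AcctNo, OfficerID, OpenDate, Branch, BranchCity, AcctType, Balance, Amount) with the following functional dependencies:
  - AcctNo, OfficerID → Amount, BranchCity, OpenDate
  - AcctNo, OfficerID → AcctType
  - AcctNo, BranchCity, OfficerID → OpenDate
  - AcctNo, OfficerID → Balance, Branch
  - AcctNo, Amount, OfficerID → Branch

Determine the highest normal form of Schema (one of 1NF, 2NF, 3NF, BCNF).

Candidate key: {AcctNo, OfficerID}. Prime attributes: {AcctNo, OfficerID}.
The left-hand side of every FD is a superkey, so BCNF is satisfied.

BCNF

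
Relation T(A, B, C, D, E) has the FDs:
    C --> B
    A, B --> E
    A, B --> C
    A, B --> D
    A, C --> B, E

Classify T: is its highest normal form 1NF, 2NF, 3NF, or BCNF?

3NF

Candidate keys: {A, B}, {A, C}. Prime attributes: {A, B, C}.
C --> B: {C}⁺ = {B, C}, which is not all of the attributes, so the left side is not a superkey — BCNF is violated.
Since {B} ⊆ prime attributes and every other non-superkey FD also has a prime right side, the schema is in 3NF.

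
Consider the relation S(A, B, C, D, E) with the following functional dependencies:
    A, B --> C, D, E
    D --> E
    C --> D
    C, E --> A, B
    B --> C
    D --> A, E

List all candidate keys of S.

{B}⁺ = {A, B, C, D, E} — all of the relation — so {B} is a candidate key.
{C}⁺ = {A, B, C, D, E} — all of the relation — so {C} is a candidate key.
Any other superkey properly contains one of these, so there are no further candidate keys.

{B}, {C}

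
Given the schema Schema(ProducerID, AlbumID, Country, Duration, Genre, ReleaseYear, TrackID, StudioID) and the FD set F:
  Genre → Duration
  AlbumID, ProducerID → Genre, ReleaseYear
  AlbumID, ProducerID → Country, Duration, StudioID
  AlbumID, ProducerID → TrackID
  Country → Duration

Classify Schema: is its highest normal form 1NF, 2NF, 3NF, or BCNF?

2NF

Candidate key: {AlbumID, ProducerID}. Prime attributes: {AlbumID, ProducerID}.
Genre → Duration breaks BCNF: {Genre}⁺ = {Duration, Genre}, so {Genre} is not a superkey.
Because {Duration} is non-prime and the left side of Genre → Duration is not a superkey, the relation is not in 3NF.
No proper subset of a key has a non-prime attribute in its closure, so there is no partial dependency; 2NF holds.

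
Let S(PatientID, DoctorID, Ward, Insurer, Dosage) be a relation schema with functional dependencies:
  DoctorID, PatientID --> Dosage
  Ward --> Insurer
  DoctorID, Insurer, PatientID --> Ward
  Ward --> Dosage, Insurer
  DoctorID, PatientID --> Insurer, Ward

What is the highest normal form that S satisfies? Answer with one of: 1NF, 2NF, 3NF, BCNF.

Candidate key: {DoctorID, PatientID}. Prime attributes: {DoctorID, PatientID}.
Ward --> Insurer: {Ward}⁺ = {Dosage, Insurer, Ward}, which is not all of the attributes, so the left side is not a superkey — BCNF is violated.
Ward --> Insurer determines the non-prime attribute {Insurer} from a non-superkey — 3NF is violated.
Checking every proper subset of each key, none determines a non-prime attribute — 2NF is satisfied.

2NF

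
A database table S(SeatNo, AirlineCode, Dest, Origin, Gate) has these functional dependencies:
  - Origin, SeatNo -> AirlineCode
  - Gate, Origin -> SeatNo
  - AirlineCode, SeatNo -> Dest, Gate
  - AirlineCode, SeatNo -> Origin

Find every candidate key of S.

{AirlineCode, SeatNo}⁺ = {AirlineCode, Dest, Gate, Origin, SeatNo} — all of the relation — so {AirlineCode, SeatNo} is a candidate key.
{Gate, Origin}⁺ = {AirlineCode, Dest, Gate, Origin, SeatNo} — all of the relation — so {Gate, Origin} is a candidate key.
{Origin, SeatNo}⁺ = {AirlineCode, Dest, Gate, Origin, SeatNo} — all of the relation — so {Origin, SeatNo} is a candidate key.
No proper subset of any of these is a key, and no other minimal superkey exists.

{AirlineCode, SeatNo}, {Gate, Origin}, {Origin, SeatNo}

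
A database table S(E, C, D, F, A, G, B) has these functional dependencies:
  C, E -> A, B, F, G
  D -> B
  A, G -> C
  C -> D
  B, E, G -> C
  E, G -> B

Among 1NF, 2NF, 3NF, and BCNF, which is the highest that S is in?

1NF

Candidate keys: {C, E}, {E, G}. Prime attributes: {C, E, G}.
D -> B: {D}⁺ = {B, D}, which is not all of the attributes, so the left side is not a superkey — BCNF is violated.
D -> B has non-prime {B} on the right and a non-superkey on the left, so 3NF fails.
Since {C} ⊂ {C, E} and {C}⁺ ⊇ {B, D} with {B, D} non-prime, there is a partial dependency; 2NF fails.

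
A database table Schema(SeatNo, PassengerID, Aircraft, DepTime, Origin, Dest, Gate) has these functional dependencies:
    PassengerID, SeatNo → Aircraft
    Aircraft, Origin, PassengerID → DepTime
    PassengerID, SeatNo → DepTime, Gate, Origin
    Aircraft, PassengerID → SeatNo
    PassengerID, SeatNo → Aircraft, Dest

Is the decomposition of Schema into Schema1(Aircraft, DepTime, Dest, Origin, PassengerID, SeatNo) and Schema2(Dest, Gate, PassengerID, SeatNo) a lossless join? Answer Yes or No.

Schema1 ∩ Schema2 = {Dest, PassengerID, SeatNo}; its closure under F is {Aircraft, DepTime, Dest, Gate, Origin, PassengerID, SeatNo}.
Since Schema1 ⊆ {Aircraft, DepTime, Dest, Gate, Origin, PassengerID, SeatNo}, the intersection is a superkey of Schema1; the decomposition is lossless.

Yes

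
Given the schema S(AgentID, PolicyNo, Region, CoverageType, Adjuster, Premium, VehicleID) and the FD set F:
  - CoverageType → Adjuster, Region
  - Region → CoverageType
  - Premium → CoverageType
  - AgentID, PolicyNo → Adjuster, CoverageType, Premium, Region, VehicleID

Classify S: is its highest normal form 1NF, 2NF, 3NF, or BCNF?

Candidate key: {AgentID, PolicyNo}. Prime attributes: {AgentID, PolicyNo}.
For CoverageType → Adjuster, Region we have {CoverageType}⁺ = {Adjuster, CoverageType, Region}; {CoverageType} is not a superkey, so BCNF fails.
CoverageType → Adjuster, Region has non-prime {Adjuster, Region} on the right and a non-superkey on the left, so 3NF fails.
No proper subset of a key has a non-prime attribute in its closure, so there is no partial dependency; 2NF holds.

2NF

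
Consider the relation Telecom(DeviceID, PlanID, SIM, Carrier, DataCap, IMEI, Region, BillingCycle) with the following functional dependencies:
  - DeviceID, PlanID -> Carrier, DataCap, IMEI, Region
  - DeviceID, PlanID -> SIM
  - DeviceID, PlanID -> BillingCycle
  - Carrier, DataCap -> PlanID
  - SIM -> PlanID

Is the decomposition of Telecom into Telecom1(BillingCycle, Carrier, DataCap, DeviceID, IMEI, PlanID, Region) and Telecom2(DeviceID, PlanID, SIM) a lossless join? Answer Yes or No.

Yes

Common attributes: {DeviceID, PlanID}; their closure is {BillingCycle, Carrier, DataCap, DeviceID, IMEI, PlanID, Region, SIM}.
Since Telecom1 ⊆ {BillingCycle, Carrier, DataCap, DeviceID, IMEI, PlanID, Region, SIM}, the intersection is a superkey of Telecom1; the decomposition is lossless.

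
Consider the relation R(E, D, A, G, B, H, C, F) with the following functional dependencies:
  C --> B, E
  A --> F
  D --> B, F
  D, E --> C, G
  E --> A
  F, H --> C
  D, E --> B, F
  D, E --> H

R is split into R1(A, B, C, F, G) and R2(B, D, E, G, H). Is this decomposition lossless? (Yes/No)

No

Common attributes: {B, G}; their closure is {B, G}.
The closure covers neither R1 nor R2 entirely; the join is not lossless.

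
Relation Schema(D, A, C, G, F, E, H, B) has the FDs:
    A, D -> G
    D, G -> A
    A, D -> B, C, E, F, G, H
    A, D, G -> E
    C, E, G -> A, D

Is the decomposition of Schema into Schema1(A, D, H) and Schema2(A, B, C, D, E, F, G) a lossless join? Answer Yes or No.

Schema1 ∩ Schema2 = {A, D}; its closure under F is {A, B, C, D, E, F, G, H}.
Since Schema1 ⊆ {A, B, C, D, E, F, G, H}, the intersection is a superkey of Schema1; the decomposition is lossless.

Yes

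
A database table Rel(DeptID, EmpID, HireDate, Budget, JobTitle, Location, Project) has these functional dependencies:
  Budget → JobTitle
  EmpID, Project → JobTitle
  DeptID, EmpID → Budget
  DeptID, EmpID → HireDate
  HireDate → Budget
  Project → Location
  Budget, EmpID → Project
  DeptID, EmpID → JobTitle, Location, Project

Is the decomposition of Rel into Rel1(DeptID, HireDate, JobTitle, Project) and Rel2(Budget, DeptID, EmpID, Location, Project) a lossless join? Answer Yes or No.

No

The shared attributes are {DeptID, Project} and {DeptID, Project}⁺ = {DeptID, Location, Project}.
The closure covers neither Rel1 nor Rel2 entirely; the join is not lossless.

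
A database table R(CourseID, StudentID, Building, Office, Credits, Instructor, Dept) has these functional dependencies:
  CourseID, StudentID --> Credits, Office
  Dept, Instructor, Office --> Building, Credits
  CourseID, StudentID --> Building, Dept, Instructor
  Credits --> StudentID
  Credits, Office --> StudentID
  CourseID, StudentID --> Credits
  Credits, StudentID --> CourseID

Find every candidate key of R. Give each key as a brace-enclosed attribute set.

{CourseID, StudentID}, {Credits}, {Dept, Instructor, Office}

{Credits}⁺ = {Building, CourseID, Credits, Dept, Instructor, Office, StudentID}, which is every attribute, so {Credits} is a candidate key.
{CourseID, StudentID}⁺ = {Building, CourseID, Credits, Dept, Instructor, Office, StudentID}, which is every attribute, so {CourseID, StudentID} is a candidate key.
{Dept, Instructor, Office}⁺ = {Building, CourseID, Credits, Dept, Instructor, Office, StudentID}, which is every attribute, so {Dept, Instructor, Office} is a candidate key.
Any other superkey properly contains one of these, so there are no further candidate keys.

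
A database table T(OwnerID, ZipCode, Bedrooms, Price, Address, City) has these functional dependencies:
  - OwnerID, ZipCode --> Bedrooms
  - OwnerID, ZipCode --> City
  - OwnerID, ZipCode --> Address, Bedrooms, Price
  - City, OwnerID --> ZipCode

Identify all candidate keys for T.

{OwnerID} never appears on the right of any FD, so every key must include it.
{City, OwnerID}⁺ = {Address, Bedrooms, City, OwnerID, Price, ZipCode} — all of the relation — so {City, OwnerID} is a candidate key.
{OwnerID, ZipCode}⁺ = {Address, Bedrooms, City, OwnerID, Price, ZipCode} — all of the relation — so {OwnerID, ZipCode} is a candidate key.
No proper subset of any of these is a key, and no other minimal superkey exists.

{City, OwnerID}, {OwnerID, ZipCode}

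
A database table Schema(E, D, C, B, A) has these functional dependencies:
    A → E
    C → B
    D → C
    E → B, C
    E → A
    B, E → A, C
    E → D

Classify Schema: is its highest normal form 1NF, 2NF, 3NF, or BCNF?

Candidate keys: {A}, {E}. Prime attributes: {A, E}.
C → B breaks BCNF: {C}⁺ = {B, C}, so {C} is not a superkey.
C → B has non-prime {B} on the right and a non-superkey on the left, so 3NF fails.
Every candidate key is a single attribute, so no partial dependency is possible; 2NF holds.

2NF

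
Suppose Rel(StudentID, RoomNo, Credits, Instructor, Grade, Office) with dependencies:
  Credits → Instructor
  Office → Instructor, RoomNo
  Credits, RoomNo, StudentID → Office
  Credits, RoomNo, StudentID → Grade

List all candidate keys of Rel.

{Credits, Office, StudentID}, {Credits, RoomNo, StudentID}

Attributes never on any right-hand side: {Credits, StudentID} — every candidate key must contain all of them.
{Credits, Office, StudentID}⁺ = {Credits, Grade, Instructor, Office, RoomNo, StudentID}, which is every attribute, so {Credits, Office, StudentID} is a candidate key.
{Credits, RoomNo, StudentID}⁺ = {Credits, Grade, Instructor, Office, RoomNo, StudentID}, which is every attribute, so {Credits, RoomNo, StudentID} is a candidate key.
Any other superkey properly contains one of these, so there are no further candidate keys.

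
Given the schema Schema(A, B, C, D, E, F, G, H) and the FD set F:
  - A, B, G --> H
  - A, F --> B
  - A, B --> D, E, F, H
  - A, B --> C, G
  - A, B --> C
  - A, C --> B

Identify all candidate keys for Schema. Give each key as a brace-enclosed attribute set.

{A, B}, {A, C}, {A, F}

{A} never appears on the right of any FD, so every key must include it.
Closure of {A, B} is {A, B, C, D, E, F, G, H}, the whole schema; {A, B} is a candidate key.
Closure of {A, C} is {A, B, C, D, E, F, G, H}, the whole schema; {A, C} is a candidate key.
Closure of {A, F} is {A, B, C, D, E, F, G, H}, the whole schema; {A, F} is a candidate key.
These are minimal and exhaustive — every other superkey contains one of them.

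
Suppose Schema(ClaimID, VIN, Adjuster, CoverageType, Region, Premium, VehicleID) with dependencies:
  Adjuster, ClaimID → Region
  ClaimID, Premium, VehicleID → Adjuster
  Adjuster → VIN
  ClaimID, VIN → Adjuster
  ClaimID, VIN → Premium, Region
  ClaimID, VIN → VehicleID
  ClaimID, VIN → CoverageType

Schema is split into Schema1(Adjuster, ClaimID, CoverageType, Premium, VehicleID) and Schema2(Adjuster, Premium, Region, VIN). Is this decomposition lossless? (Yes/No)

No

Common attributes: {Adjuster, Premium}; their closure is {Adjuster, Premium, VIN}.
Schema1 ⊄ {Adjuster, Premium, VIN} and Schema2 ⊄ {Adjuster, Premium, VIN}, so the split is lossy.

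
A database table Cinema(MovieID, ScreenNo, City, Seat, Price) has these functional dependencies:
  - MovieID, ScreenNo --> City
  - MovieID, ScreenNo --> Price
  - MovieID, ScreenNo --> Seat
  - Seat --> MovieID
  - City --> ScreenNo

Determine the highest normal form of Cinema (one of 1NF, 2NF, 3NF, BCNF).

Candidate keys: {City, MovieID}, {City, Seat}, {MovieID, ScreenNo}, {ScreenNo, Seat}. Prime attributes: {City, MovieID, ScreenNo, Seat}.
Seat --> MovieID breaks BCNF: {Seat}⁺ = {MovieID, Seat}, so {Seat} is not a superkey.
Its right-hand attributes {MovieID} are all prime, as are those of every other non-superkey FD — the relation is in 3NF.

3NF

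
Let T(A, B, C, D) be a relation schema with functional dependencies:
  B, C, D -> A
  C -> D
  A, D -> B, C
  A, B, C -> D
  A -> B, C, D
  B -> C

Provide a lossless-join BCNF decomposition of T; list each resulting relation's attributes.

Candidate keys of the original relation: {A}, {B}.
{A, B, C, D}: {C} determines {C, D} here but is not a superkey — split on C -> D, giving {C, D} and {A, B, C}.
{C, D} is in BCNF.
{A, B, C} is in BCNF.

{A, B, C}; {C, D}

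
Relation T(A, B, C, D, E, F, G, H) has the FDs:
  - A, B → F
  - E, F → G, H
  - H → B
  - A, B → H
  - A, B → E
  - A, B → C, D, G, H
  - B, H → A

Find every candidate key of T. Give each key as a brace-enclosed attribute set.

{H}⁺ = {A, B, C, D, E, F, G, H} — all of the relation — so {H} is a candidate key.
{A, B}⁺ = {A, B, C, D, E, F, G, H} — all of the relation — so {A, B} is a candidate key.
{E, F}⁺ = {A, B, C, D, E, F, G, H} — all of the relation — so {E, F} is a candidate key.
These are minimal and exhaustive — every other superkey contains one of them.

{A, B}, {E, F}, {H}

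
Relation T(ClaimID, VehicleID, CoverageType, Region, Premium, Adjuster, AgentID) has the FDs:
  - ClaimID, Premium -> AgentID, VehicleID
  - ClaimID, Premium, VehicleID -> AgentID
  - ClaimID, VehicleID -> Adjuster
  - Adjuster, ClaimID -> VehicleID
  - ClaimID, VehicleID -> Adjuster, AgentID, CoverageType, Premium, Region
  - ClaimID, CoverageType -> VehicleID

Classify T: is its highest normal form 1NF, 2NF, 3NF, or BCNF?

Candidate keys: {Adjuster, ClaimID}, {ClaimID, CoverageType}, {ClaimID, Premium}, {ClaimID, VehicleID}. Prime attributes: {Adjuster, ClaimID, CoverageType, Premium, VehicleID}.
Every FD has a superkey on the left, so the relation is in BCNF.

BCNF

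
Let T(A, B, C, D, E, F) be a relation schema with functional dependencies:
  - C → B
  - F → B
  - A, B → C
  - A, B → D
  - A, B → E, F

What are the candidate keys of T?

{A, B}, {A, C}, {A, F}

{A} never appears on the right of any FD, so every key must include it.
{A, B}⁺ = {A, B, C, D, E, F} — all of the relation — so {A, B} is a candidate key.
{A, C}⁺ = {A, B, C, D, E, F} — all of the relation — so {A, C} is a candidate key.
{A, F}⁺ = {A, B, C, D, E, F} — all of the relation — so {A, F} is a candidate key.
These are minimal and exhaustive — every other superkey contains one of them.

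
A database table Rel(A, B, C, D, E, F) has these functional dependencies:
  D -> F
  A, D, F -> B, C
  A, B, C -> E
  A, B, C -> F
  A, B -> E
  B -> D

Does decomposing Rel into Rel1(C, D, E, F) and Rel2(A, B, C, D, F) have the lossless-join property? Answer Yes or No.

No

Rel1 ∩ Rel2 = {C, D, F}; its closure under F is {C, D, F}.
The closure covers neither Rel1 nor Rel2 entirely; the join is not lossless.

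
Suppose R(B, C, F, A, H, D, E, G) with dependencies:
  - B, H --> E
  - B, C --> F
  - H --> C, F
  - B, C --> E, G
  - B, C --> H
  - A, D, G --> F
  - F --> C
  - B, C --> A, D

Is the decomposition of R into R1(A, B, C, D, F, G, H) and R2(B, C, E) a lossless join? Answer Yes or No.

Yes

The shared attributes are {B, C} and {B, C}⁺ = {A, B, C, D, E, F, G, H}.
R1 is contained in that closure, so R1 ∩ R2 --> R1 holds and the join is lossless.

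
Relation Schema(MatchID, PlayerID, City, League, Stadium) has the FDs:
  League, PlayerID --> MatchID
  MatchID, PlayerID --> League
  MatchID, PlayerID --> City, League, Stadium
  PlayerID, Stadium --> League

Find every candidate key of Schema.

No FD produces {PlayerID}, so it must be in every candidate key.
{League, PlayerID}⁺ = {City, League, MatchID, PlayerID, Stadium} — all of the relation — so {League, PlayerID} is a candidate key.
{MatchID, PlayerID}⁺ = {City, League, MatchID, PlayerID, Stadium} — all of the relation — so {MatchID, PlayerID} is a candidate key.
{PlayerID, Stadium}⁺ = {City, League, MatchID, PlayerID, Stadium} — all of the relation — so {PlayerID, Stadium} is a candidate key.
These are minimal and exhaustive — every other superkey contains one of them.

{League, PlayerID}, {MatchID, PlayerID}, {PlayerID, Stadium}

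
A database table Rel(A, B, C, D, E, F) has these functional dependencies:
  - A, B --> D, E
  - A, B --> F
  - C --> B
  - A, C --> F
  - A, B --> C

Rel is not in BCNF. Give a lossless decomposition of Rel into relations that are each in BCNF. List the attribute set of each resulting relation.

Candidate keys of the original relation: {A, B}, {A, C}.
Within {A, B, C, D, E, F}: {C}⁺ ∩ {A, B, C, D, E, F} = {B, C}, not the whole set, so C --> B violates BCNF; decompose into {B, C} and {A, C, D, E, F}.
{B, C}: every determinant is a superkey — BCNF.
{A, C, D, E, F}: every determinant is a superkey — BCNF.

{A, C, D, E, F}; {B, C}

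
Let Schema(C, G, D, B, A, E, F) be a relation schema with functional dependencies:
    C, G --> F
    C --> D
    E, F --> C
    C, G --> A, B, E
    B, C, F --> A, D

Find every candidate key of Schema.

Attributes never on any right-hand side: {G} — every candidate key must contain it.
{C, G} is a candidate key since {C, G}⁺ = {A, B, C, D, E, F, G} covers every attribute.
{E, F, G} is a candidate key since {E, F, G}⁺ = {A, B, C, D, E, F, G} covers every attribute.
No proper subset of any of these is a key, and no other minimal superkey exists.

{C, G}, {E, F, G}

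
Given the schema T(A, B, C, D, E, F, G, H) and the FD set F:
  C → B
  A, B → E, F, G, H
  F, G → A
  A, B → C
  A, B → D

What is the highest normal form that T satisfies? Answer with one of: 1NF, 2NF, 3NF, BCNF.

3NF

Candidate keys: {A, B}, {A, C}, {B, F, G}, {C, F, G}. Prime attributes: {A, B, C, F, G}.
C → B breaks BCNF: {C}⁺ = {B, C}, so {C} is not a superkey.
Its right-hand attributes {B} are all prime, as are those of every other non-superkey FD — the relation is in 3NF.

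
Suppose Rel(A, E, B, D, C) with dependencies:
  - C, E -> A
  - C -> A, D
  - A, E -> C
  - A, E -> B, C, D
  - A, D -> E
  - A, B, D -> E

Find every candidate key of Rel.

{C}⁺ = {A, B, C, D, E}, which is every attribute, so {C} is a candidate key.
{A, D}⁺ = {A, B, C, D, E}, which is every attribute, so {A, D} is a candidate key.
{A, E}⁺ = {A, B, C, D, E}, which is every attribute, so {A, E} is a candidate key.
No proper subset of any of these is a key, and no other minimal superkey exists.

{A, D}, {A, E}, {C}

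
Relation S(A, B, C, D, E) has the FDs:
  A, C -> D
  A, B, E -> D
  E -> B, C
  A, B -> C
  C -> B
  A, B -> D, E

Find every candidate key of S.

{A, B}, {A, C}, {A, E}

Attributes never on any right-hand side: {A} — every candidate key must contain it.
{A, B} is a candidate key since {A, B}⁺ = {A, B, C, D, E} covers every attribute.
{A, C} is a candidate key since {A, C}⁺ = {A, B, C, D, E} covers every attribute.
{A, E} is a candidate key since {A, E}⁺ = {A, B, C, D, E} covers every attribute.
Any other superkey properly contains one of these, so there are no further candidate keys.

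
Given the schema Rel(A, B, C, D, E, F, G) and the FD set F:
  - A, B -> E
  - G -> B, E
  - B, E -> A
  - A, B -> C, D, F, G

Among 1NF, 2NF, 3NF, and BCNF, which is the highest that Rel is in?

BCNF

Candidate keys: {A, B}, {B, E}, {G}. Prime attributes: {A, B, E, G}.
Each dependency's left side is a superkey — BCNF holds.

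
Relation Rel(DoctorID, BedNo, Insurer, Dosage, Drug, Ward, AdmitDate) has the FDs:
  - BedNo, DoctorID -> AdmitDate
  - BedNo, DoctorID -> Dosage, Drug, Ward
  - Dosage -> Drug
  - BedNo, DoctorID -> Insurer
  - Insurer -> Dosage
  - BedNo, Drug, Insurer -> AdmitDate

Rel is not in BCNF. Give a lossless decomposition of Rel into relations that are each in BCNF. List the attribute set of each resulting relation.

{AdmitDate, BedNo, Insurer}; {BedNo, DoctorID, Insurer, Ward}; {Dosage, Drug}; {Dosage, Insurer}

Candidate key of the original relation: {BedNo, DoctorID}.
Within {AdmitDate, BedNo, DoctorID, Dosage, Drug, Insurer, Ward}: {Dosage}⁺ ∩ {AdmitDate, BedNo, DoctorID, Dosage, Drug, Insurer, Ward} = {Dosage, Drug}, not the whole set, so Dosage -> Drug violates BCNF; decompose into {Dosage, Drug} and {AdmitDate, BedNo, DoctorID, Dosage, Insurer, Ward}.
{Dosage, Drug} has no BCNF violation.
Within {AdmitDate, BedNo, DoctorID, Dosage, Insurer, Ward}: {Insurer}⁺ ∩ {AdmitDate, BedNo, DoctorID, Dosage, Insurer, Ward} = {Dosage, Insurer}, not the whole set, so Insurer -> Dosage violates BCNF; decompose into {Dosage, Insurer} and {AdmitDate, BedNo, DoctorID, Insurer, Ward}.
{Dosage, Insurer} has no BCNF violation.
Within {AdmitDate, BedNo, DoctorID, Insurer, Ward}: {BedNo, Insurer}⁺ ∩ {AdmitDate, BedNo, DoctorID, Insurer, Ward} = {AdmitDate, BedNo, Insurer}, not the whole set, so BedNo, Insurer -> AdmitDate violates BCNF; decompose into {AdmitDate, BedNo, Insurer} and {BedNo, DoctorID, Insurer, Ward}.
{AdmitDate, BedNo, Insurer} has no BCNF violation.
{BedNo, DoctorID, Insurer, Ward} has no BCNF violation.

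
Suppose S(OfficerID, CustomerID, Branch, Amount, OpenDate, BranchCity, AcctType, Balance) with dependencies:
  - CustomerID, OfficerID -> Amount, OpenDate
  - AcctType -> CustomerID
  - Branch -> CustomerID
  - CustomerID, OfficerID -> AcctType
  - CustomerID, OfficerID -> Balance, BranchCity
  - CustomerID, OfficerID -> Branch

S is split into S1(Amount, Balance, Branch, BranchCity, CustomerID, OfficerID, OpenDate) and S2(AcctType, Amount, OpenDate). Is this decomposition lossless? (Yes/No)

No

The shared attributes are {Amount, OpenDate} and {Amount, OpenDate}⁺ = {Amount, OpenDate}.
S1 ⊄ {Amount, OpenDate} and S2 ⊄ {Amount, OpenDate}, so the split is lossy.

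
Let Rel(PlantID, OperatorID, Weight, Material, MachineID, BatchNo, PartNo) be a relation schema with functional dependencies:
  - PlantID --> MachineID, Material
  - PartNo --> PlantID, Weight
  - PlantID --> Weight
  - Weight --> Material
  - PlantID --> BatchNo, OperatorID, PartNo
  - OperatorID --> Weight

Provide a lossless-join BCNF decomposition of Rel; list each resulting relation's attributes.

{BatchNo, MachineID, OperatorID, PartNo, PlantID}; {Material, Weight}; {OperatorID, Weight}

Candidate keys of the original relation: {PartNo}, {PlantID}.
Within {BatchNo, MachineID, Material, OperatorID, PartNo, PlantID, Weight}: {Weight}⁺ ∩ {BatchNo, MachineID, Material, OperatorID, PartNo, PlantID, Weight} = {Material, Weight}, not the whole set, so Weight --> Material violates BCNF; decompose into {Material, Weight} and {BatchNo, MachineID, OperatorID, PartNo, PlantID, Weight}.
{Material, Weight} has no BCNF violation.
Within {BatchNo, MachineID, OperatorID, PartNo, PlantID, Weight}: {OperatorID}⁺ ∩ {BatchNo, MachineID, OperatorID, PartNo, PlantID, Weight} = {OperatorID, Weight}, not the whole set, so OperatorID --> Weight violates BCNF; decompose into {OperatorID, Weight} and {BatchNo, MachineID, OperatorID, PartNo, PlantID}.
{OperatorID, Weight} has no BCNF violation.
{BatchNo, MachineID, OperatorID, PartNo, PlantID} has no BCNF violation.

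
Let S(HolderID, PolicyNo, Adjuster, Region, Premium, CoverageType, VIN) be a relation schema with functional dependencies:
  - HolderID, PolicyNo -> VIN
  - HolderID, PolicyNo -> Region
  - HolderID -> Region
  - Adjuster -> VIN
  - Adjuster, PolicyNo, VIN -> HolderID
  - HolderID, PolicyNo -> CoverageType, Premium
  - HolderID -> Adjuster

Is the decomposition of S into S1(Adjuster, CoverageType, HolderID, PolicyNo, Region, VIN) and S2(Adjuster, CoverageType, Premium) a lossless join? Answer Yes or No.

The shared attributes are {Adjuster, CoverageType} and {Adjuster, CoverageType}⁺ = {Adjuster, CoverageType, VIN}.
Neither S1 nor S2 is contained in that closure, so the decomposition is lossy.

No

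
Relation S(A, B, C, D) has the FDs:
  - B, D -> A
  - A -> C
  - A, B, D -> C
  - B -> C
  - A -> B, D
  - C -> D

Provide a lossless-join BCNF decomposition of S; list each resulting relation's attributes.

Candidate keys of the original relation: {A}, {B}.
Within {A, B, C, D}: {C}⁺ ∩ {A, B, C, D} = {C, D}, not the whole set, so C -> D violates BCNF; decompose into {C, D} and {A, B, C}.
{C, D} has no BCNF violation.
{A, B, C} has no BCNF violation.

{A, B, C}; {C, D}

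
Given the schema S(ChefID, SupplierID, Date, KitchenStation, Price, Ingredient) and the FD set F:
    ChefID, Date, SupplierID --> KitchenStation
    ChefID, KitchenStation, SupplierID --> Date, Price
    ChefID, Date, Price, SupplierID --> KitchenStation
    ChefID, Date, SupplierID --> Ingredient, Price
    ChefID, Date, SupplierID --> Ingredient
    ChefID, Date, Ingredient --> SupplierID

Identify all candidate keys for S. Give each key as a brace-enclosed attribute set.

{ChefID, Date, Ingredient}, {ChefID, Date, SupplierID}, {ChefID, KitchenStation, SupplierID}

{ChefID} never appears on the right of any FD, so every key must include it.
{ChefID, Date, Ingredient}⁺ = {ChefID, Date, Ingredient, KitchenStation, Price, SupplierID} — all of the relation — so {ChefID, Date, Ingredient} is a candidate key.
{ChefID, Date, SupplierID}⁺ = {ChefID, Date, Ingredient, KitchenStation, Price, SupplierID} — all of the relation — so {ChefID, Date, SupplierID} is a candidate key.
{ChefID, KitchenStation, SupplierID}⁺ = {ChefID, Date, Ingredient, KitchenStation, Price, SupplierID} — all of the relation — so {ChefID, KitchenStation, SupplierID} is a candidate key.
Any other superkey properly contains one of these, so there are no further candidate keys.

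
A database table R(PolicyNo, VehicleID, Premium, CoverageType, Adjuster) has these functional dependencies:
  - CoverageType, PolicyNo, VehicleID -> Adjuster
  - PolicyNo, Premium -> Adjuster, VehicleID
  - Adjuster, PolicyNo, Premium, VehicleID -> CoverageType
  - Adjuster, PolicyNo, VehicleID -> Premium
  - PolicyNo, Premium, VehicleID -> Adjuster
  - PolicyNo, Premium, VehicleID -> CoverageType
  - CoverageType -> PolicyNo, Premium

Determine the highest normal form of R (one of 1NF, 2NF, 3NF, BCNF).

BCNF

Candidate keys: {Adjuster, PolicyNo, VehicleID}, {CoverageType}, {PolicyNo, Premium}. Prime attributes: {Adjuster, CoverageType, PolicyNo, Premium, VehicleID}.
Every FD has a superkey on the left, so the relation is in BCNF.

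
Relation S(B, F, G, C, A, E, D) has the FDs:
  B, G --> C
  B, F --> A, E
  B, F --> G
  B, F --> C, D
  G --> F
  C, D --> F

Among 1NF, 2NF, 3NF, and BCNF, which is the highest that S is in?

Candidate keys: {B, C, D}, {B, F}, {B, G}. Prime attributes: {B, C, D, F, G}.
For G --> F we have {G}⁺ = {F, G}; {G} is not a superkey, so BCNF fails.
But every attribute on its right side ({F}) is prime, and the same holds for every other non-superkey FD, so 3NF still holds.

3NF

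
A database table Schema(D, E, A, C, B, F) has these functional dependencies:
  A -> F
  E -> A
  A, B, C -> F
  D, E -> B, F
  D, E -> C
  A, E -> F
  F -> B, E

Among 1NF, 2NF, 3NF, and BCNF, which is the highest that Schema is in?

Candidate keys: {A, D}, {D, E}, {D, F}. Prime attributes: {A, D, E, F}.
For A -> F we have {A}⁺ = {A, B, E, F}; {A} is not a superkey, so BCNF fails.
F -> B, E has non-prime {B} on the right and a non-superkey on the left, so 3NF fails.
Since {A} ⊂ {A, D} and {A}⁺ ⊇ {B} with {B} non-prime, there is a partial dependency; 2NF fails.

1NF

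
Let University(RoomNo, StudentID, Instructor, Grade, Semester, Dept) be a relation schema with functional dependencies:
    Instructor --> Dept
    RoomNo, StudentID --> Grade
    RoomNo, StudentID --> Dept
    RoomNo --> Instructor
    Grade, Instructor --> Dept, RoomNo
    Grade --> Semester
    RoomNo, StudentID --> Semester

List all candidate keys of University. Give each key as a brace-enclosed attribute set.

No FD produces {StudentID}, so it must be in every candidate key.
{RoomNo, StudentID}⁺ = {Dept, Grade, Instructor, RoomNo, Semester, StudentID} — all of the relation — so {RoomNo, StudentID} is a candidate key.
{Grade, Instructor, StudentID}⁺ = {Dept, Grade, Instructor, RoomNo, Semester, StudentID} — all of the relation — so {Grade, Instructor, StudentID} is a candidate key.
These are minimal and exhaustive — every other superkey contains one of them.

{Grade, Instructor, StudentID}, {RoomNo, StudentID}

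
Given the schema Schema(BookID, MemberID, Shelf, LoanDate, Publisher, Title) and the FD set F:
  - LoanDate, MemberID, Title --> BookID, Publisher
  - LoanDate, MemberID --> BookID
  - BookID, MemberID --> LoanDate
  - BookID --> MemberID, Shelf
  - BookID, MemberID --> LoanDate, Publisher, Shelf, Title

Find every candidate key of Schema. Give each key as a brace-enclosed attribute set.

{BookID}⁺ = {BookID, LoanDate, MemberID, Publisher, Shelf, Title}, which is every attribute, so {BookID} is a candidate key.
{LoanDate, MemberID}⁺ = {BookID, LoanDate, MemberID, Publisher, Shelf, Title}, which is every attribute, so {LoanDate, MemberID} is a candidate key.
Any other superkey properly contains one of these, so there are no further candidate keys.

{BookID}, {LoanDate, MemberID}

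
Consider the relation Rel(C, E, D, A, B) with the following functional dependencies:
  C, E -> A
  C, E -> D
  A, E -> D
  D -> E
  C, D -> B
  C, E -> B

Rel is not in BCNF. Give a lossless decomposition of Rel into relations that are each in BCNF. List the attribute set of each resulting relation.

{A, B, C, E}; {A, D}; {D, E}

Candidate keys of the original relation: {C, D}, {C, E}.
In {A, B, C, D, E}, {A, E} is not a superkey ({A, E}⁺ restricted to this set is {A, D, E}), so split on A, E -> D into {A, D, E} and {A, B, C, E}.
In {A, D, E}, {D} is not a superkey ({D}⁺ restricted to this set is {D, E}), so split on D -> E into {D, E} and {A, D}.
{D, E} has no BCNF violation.
{A, D} has no BCNF violation.
{A, B, C, E} has no BCNF violation.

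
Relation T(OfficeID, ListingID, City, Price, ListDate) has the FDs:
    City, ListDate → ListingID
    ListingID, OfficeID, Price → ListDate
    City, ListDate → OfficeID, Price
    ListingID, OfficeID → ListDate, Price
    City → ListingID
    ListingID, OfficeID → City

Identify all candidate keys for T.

{City, ListDate}, {City, OfficeID}, {ListingID, OfficeID}

{City, ListDate}⁺ = {City, ListDate, ListingID, OfficeID, Price}, which is every attribute, so {City, ListDate} is a candidate key.
{City, OfficeID}⁺ = {City, ListDate, ListingID, OfficeID, Price}, which is every attribute, so {City, OfficeID} is a candidate key.
{ListingID, OfficeID}⁺ = {City, ListDate, ListingID, OfficeID, Price}, which is every attribute, so {ListingID, OfficeID} is a candidate key.
These are minimal and exhaustive — every other superkey contains one of them.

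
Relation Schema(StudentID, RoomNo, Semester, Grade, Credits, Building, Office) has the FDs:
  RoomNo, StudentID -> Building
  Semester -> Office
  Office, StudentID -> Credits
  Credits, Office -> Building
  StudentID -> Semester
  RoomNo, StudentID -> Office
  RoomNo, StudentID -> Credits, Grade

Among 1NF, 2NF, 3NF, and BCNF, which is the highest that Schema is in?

1NF

Candidate key: {RoomNo, StudentID}. Prime attributes: {RoomNo, StudentID}.
Semester -> Office breaks BCNF: {Semester}⁺ = {Office, Semester}, so {Semester} is not a superkey.
Because {Office} is non-prime and the left side of Semester -> Office is not a superkey, the relation is not in 3NF.
The proper key subset {StudentID} of {RoomNo, StudentID} determines non-prime {Building, Credits, Office, Semester}, so the relation is not even in 2NF.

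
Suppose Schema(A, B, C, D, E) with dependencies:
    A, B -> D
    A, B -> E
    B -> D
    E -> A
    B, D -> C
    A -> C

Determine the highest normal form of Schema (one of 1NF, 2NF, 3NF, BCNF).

1NF

Candidate keys: {A, B}, {B, E}. Prime attributes: {A, B, E}.
B -> D breaks BCNF: {B}⁺ = {B, C, D}, so {B} is not a superkey.
B -> D has non-prime {D} on the right and a non-superkey on the left, so 3NF fails.
Since {A} ⊂ {A, B} and {A}⁺ ⊇ {C} with {C} non-prime, there is a partial dependency; 2NF fails.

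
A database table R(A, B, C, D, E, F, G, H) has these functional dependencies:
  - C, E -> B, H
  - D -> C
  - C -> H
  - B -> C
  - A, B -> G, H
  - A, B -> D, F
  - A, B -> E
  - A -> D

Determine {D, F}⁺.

{C, D, F, H}

Start with {D, F}.
D -> C applies; add {C} → now {C, D, F}.
C -> H applies; add {H} → now {C, D, F, H}.
No further FD applies.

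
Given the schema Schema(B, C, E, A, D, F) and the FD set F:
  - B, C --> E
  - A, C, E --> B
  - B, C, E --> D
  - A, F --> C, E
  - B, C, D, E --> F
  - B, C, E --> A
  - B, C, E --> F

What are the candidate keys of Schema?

{A, C, E}, {A, F}, {B, C}

{A, F} is a candidate key since {A, F}⁺ = {A, B, C, D, E, F} covers every attribute.
{B, C} is a candidate key since {B, C}⁺ = {A, B, C, D, E, F} covers every attribute.
{A, C, E} is a candidate key since {A, C, E}⁺ = {A, B, C, D, E, F} covers every attribute.
These are minimal and exhaustive — every other superkey contains one of them.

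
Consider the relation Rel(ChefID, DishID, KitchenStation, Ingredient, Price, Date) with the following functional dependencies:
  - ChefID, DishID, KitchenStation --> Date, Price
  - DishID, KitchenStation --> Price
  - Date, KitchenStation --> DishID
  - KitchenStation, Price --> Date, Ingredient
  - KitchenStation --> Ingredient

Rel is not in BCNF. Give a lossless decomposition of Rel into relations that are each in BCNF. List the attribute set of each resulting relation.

{ChefID, DishID, KitchenStation}; {Date, DishID, KitchenStation, Price}; {Ingredient, KitchenStation}

Candidate keys of the original relation: {ChefID, Date, KitchenStation}, {ChefID, DishID, KitchenStation}, {ChefID, KitchenStation, Price}.
In {ChefID, Date, DishID, Ingredient, KitchenStation, Price}, {DishID, KitchenStation} is not a superkey ({DishID, KitchenStation}⁺ restricted to this set is {Date, DishID, Ingredient, KitchenStation, Price}), so split on DishID, KitchenStation --> Date, Ingredient, Price into {Date, DishID, Ingredient, KitchenStation, Price} and {ChefID, DishID, KitchenStation}.
In {Date, DishID, Ingredient, KitchenStation, Price}, {KitchenStation} is not a superkey ({KitchenStation}⁺ restricted to this set is {Ingredient, KitchenStation}), so split on KitchenStation --> Ingredient into {Ingredient, KitchenStation} and {Date, DishID, KitchenStation, Price}.
{Ingredient, KitchenStation} is in BCNF.
{Date, DishID, KitchenStation, Price} is in BCNF.
{ChefID, DishID, KitchenStation} is in BCNF.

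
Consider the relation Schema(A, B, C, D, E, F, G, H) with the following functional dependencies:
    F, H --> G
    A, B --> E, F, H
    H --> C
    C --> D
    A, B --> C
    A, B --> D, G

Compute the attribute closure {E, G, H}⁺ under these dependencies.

{C, D, E, G, H}

Start with {E, G, H}.
H --> C applies; add {C} → now {C, E, G, H}.
C --> D applies; add {D} → now {C, D, E, G, H}.
No further FD applies.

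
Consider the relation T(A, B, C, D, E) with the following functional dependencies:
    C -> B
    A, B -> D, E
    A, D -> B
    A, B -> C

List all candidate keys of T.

Attributes never on any right-hand side: {A} — every candidate key must contain it.
{A, B}⁺ = {A, B, C, D, E}, which is every attribute, so {A, B} is a candidate key.
{A, C}⁺ = {A, B, C, D, E}, which is every attribute, so {A, C} is a candidate key.
{A, D}⁺ = {A, B, C, D, E}, which is every attribute, so {A, D} is a candidate key.
Any other superkey properly contains one of these, so there are no further candidate keys.

{A, B}, {A, C}, {A, D}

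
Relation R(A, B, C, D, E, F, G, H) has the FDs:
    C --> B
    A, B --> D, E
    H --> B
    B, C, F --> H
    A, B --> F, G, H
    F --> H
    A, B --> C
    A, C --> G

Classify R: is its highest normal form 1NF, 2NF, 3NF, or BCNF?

Candidate keys: {A, B}, {A, C}, {A, F}, {A, H}. Prime attributes: {A, B, C, F, H}.
C --> B breaks BCNF: {C}⁺ = {B, C}, so {C} is not a superkey.
But every attribute on its right side ({B}) is prime, and the same holds for every other non-superkey FD, so 3NF still holds.

3NF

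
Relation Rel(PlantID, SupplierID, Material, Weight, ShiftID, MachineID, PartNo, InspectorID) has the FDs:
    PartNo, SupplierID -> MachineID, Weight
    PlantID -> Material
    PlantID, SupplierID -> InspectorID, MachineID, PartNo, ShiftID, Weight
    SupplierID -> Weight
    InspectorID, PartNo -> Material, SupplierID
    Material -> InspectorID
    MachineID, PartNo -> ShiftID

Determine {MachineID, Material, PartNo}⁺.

{InspectorID, MachineID, Material, PartNo, ShiftID, SupplierID, Weight}

Start with {MachineID, Material, PartNo}.
Material -> InspectorID applies; add {InspectorID} → now {InspectorID, MachineID, Material, PartNo}.
MachineID, PartNo -> ShiftID applies; add {ShiftID} → now {InspectorID, MachineID, Material, PartNo, ShiftID}.
InspectorID, PartNo -> Material, SupplierID applies; add {SupplierID} → now {InspectorID, MachineID, Material, PartNo, ShiftID, SupplierID}.
PartNo, SupplierID -> MachineID, Weight applies; add {Weight} → now {InspectorID, MachineID, Material, PartNo, ShiftID, SupplierID, Weight}.
No further FD applies.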